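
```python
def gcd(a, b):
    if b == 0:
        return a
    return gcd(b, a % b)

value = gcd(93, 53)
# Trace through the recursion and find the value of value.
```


gcd(93, 53)
= gcd(53, 93 % 53) = gcd(53, 40)
= gcd(40, 53 % 40) = gcd(40, 13)
= gcd(13, 40 % 13) = gcd(13, 1)
= gcd(1, 13 % 1) = gcd(1, 0)
b == 0, return a = 1


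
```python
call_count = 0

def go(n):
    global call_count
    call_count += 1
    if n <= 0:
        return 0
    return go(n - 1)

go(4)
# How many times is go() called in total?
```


go(4) calls go(3) calls ... calls go(0)
Total calls: 4 + 1 (for base case) = 5


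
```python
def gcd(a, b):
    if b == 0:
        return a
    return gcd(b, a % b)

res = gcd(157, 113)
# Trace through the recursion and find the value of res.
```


gcd(157, 113)
= gcd(113, 157 % 113) = gcd(113, 44)
= gcd(44, 113 % 44) = gcd(44, 25)
= gcd(25, 44 % 25) = gcd(25, 19)
= gcd(19, 25 % 19) = gcd(19, 6)
= gcd(6, 19 % 6) = gcd(6, 1)
= gcd(1, 6 % 1) = gcd(1, 0)
b == 0, return a = 1


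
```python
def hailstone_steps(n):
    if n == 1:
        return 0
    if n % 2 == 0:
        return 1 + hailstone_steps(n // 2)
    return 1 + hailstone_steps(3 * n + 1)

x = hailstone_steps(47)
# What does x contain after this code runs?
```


hailstone_steps(47)
47 is odd -> 3*47+1 = 142 -> hailstone_steps(142)
142 is even -> hailstone_steps(71)
71 is odd -> 3*71+1 = 214 -> hailstone_steps(214)
214 is even -> hailstone_steps(107)
107 is odd -> 3*107+1 = 322 -> hailstone_steps(322)
322 is even -> hailstone_steps(161)
161 is odd -> 3*161+1 = 484 -> hailstone_steps(484)
484 is even -> hailstone_steps(242)
242 is even -> hailstone_steps(121)
121 is odd -> 3*121+1 = 364 -> hailstone_steps(364)
364 is even -> hailstone_steps(182)
182 is even -> hailstone_steps(91)
91 is odd -> 3*91+1 = 274 -> hailstone_steps(274)
274 is even -> hailstone_steps(137)
137 is odd -> 3*137+1 = 412 -> hailstone_steps(412)
412 is even -> hailstone_steps(206)
206 is even -> hailstone_steps(103)
103 is odd -> 3*103+1 = 310 -> hailstone_steps(310)
310 is even -> hailstone_steps(155)
155 is odd -> 3*155+1 = 466 -> hailstone_steps(466)
466 is even -> hailstone_steps(233)
233 is odd -> 3*233+1 = 700 -> hailstone_steps(700)
700 is even -> hailstone_steps(350)
350 is even -> hailstone_steps(175)
175 is odd -> 3*175+1 = 526 -> hailstone_steps(526)
526 is even -> hailstone_steps(263)
263 is odd -> 3*263+1 = 790 -> hailstone_steps(790)
790 is even -> hailstone_steps(395)
395 is odd -> 3*395+1 = 1186 -> hailstone_steps(1186)
1186 is even -> hailstone_steps(593)
593 is odd -> 3*593+1 = 1780 -> hailstone_steps(1780)
1780 is even -> hailstone_steps(890)
890 is even -> hailstone_steps(445)
445 is odd -> 3*445+1 = 1336 -> hailstone_steps(1336)
1336 is even -> hailstone_steps(668)
668 is even -> hailstone_steps(334)
334 is even -> hailstone_steps(167)
167 is odd -> 3*167+1 = 502 -> hailstone_steps(502)
502 is even -> hailstone_steps(251)
251 is odd -> 3*251+1 = 754 -> hailstone_steps(754)
754 is even -> hailstone_steps(377)
377 is odd -> 3*377+1 = 1132 -> hailstone_steps(1132)
1132 is even -> hailstone_steps(566)
566 is even -> hailstone_steps(283)
283 is odd -> 3*283+1 = 850 -> hailstone_steps(850)
850 is even -> hailstone_steps(425)
425 is odd -> 3*425+1 = 1276 -> hailstone_steps(1276)
1276 is even -> hailstone_steps(638)
638 is even -> hailstone_steps(319)
319 is odd -> 3*319+1 = 958 -> hailstone_steps(958)
958 is even -> hailstone_steps(479)
479 is odd -> 3*479+1 = 1438 -> hailstone_steps(1438)
1438 is even -> hailstone_steps(719)
719 is odd -> 3*719+1 = 2158 -> hailstone_steps(2158)
2158 is even -> hailstone_steps(1079)
1079 is odd -> 3*1079+1 = 3238 -> hailstone_steps(3238)
3238 is even -> hailstone_steps(1619)
1619 is odd -> 3*1619+1 = 4858 -> hailstone_steps(4858)
4858 is even -> hailstone_steps(2429)
2429 is odd -> 3*2429+1 = 7288 -> hailstone_steps(7288)
7288 is even -> hailstone_steps(3644)
3644 is even -> hailstone_steps(1822)
1822 is even -> hailstone_steps(911)
911 is odd -> 3*911+1 = 2734 -> hailstone_steps(2734)
2734 is even -> hailstone_steps(1367)
1367 is odd -> 3*1367+1 = 4102 -> hailstone_steps(4102)
4102 is even -> hailstone_steps(2051)
2051 is odd -> 3*2051+1 = 6154 -> hailstone_steps(6154)
6154 is even -> hailstone_steps(3077)
3077 is odd -> 3*3077+1 = 9232 -> hailstone_steps(9232)
9232 is even -> hailstone_steps(4616)
4616 is even -> hailstone_steps(2308)
2308 is even -> hailstone_steps(1154)
1154 is even -> hailstone_steps(577)
577 is odd -> 3*577+1 = 1732 -> hailstone_steps(1732)
1732 is even -> hailstone_steps(866)
866 is even -> hailstone_steps(433)
433 is odd -> 3*433+1 = 1300 -> hailstone_steps(1300)
1300 is even -> hailstone_steps(650)
650 is even -> hailstone_steps(325)
325 is odd -> 3*325+1 = 976 -> hailstone_steps(976)
976 is even -> hailstone_steps(488)
488 is even -> hailstone_steps(244)
244 is even -> hailstone_steps(122)
122 is even -> hailstone_steps(61)
61 is odd -> 3*61+1 = 184 -> hailstone_steps(184)
184 is even -> hailstone_steps(92)
92 is even -> hailstone_steps(46)
46 is even -> hailstone_steps(23)
23 is odd -> 3*23+1 = 70 -> hailstone_steps(70)
70 is even -> hailstone_steps(35)
35 is odd -> 3*35+1 = 106 -> hailstone_steps(106)
106 is even -> hailstone_steps(53)
53 is odd -> 3*53+1 = 160 -> hailstone_steps(160)
160 is even -> hailstone_steps(80)
80 is even -> hailstone_steps(40)
40 is even -> hailstone_steps(20)
20 is even -> hailstone_steps(10)
10 is even -> hailstone_steps(5)
5 is odd -> 3*5+1 = 16 -> hailstone_steps(16)
16 is even -> hailstone_steps(8)
8 is even -> hailstone_steps(4)
4 is even -> hailstone_steps(2)
2 is even -> hailstone_steps(1)
Reached 1 after 104 steps
= 104


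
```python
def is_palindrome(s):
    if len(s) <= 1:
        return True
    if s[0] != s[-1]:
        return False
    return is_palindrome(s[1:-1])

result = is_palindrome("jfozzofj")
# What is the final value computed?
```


is_palindrome("jfozzofj")
"jfozzofj": s[0]='j' == s[-1]='j' -> is_palindrome("fozzof")
"fozzof": s[0]='f' == s[-1]='f' -> is_palindrome("ozzo")
"ozzo": s[0]='o' == s[-1]='o' -> is_palindrome("zz")
"zz": s[0]='z' == s[-1]='z' -> is_palindrome("")
"": len <= 1 -> True
= True


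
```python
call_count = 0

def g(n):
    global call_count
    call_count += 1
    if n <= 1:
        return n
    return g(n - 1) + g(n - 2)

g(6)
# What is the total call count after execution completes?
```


g(6) calls g(5) and g(4); each non-base call branches into two more.
Let C(k) = total number of calls made by g(k), including the call to g(k) itself.
Base cases: C(0) = 1, C(1) = 1
Recurrence: C(k) = 1 + C(k-1) + C(k-2)
  C(2) = 1 + C(1) + C(0) = 1 + 1 + 1 = 3
  C(3) = 1 + C(2) + C(1) = 1 + 3 + 1 = 5
  C(4) = 1 + C(3) + C(2) = 1 + 5 + 3 = 9
  C(5) = 1 + C(4) + C(3) = 1 + 9 + 5 = 15
  C(6) = 1 + C(5) + C(4) = 1 + 15 + 9 = 25
Total calls = C(6) = 25


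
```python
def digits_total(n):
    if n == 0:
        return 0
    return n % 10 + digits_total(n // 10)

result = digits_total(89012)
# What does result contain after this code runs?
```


digits_total(89012)
= 2 + digits_total(8901)
= 2 + 1 + digits_total(890)
= 2 + 1 + 0 + digits_total(89)
= 2 + 1 + 0 + 9 + digits_total(8)
= 2 + 1 + 0 + 9 + 8 + digits_total(0)
= 2 + 1 + 0 + 9 + 8 + 0
= 20


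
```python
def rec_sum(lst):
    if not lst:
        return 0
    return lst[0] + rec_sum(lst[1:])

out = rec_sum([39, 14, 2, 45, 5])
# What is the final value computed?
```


rec_sum([39, 14, 2, 45, 5])
= 39 + rec_sum([14, 2, 45, 5])
= 39 + 14 + rec_sum([2, 45, 5])
= 39 + 14 + 2 + rec_sum([45, 5])
= 39 + 14 + 2 + 45 + rec_sum([5])
= 39 + 14 + 2 + 45 + 5 + rec_sum([])
= 39 + 14 + 2 + 45 + 5 + 0
= 105


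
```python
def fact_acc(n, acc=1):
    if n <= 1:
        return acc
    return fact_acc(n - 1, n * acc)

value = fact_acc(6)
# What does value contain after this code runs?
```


fact_acc(6, 1)
= fact_acc(5, 6 * 1) = fact_acc(5, 6)
= fact_acc(4, 5 * 6) = fact_acc(4, 30)
= fact_acc(3, 4 * 30) = fact_acc(3, 120)
= fact_acc(2, 3 * 120) = fact_acc(2, 360)
= fact_acc(1, 2 * 360) = fact_acc(1, 720)
n <= 1, return acc = 720


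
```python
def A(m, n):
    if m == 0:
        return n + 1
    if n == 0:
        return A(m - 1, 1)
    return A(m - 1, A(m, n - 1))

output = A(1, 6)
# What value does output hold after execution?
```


A(1, 6)
= A(0, A(1, 5))
First compute A(1, 5) = 7
= A(0, 7)
= 8


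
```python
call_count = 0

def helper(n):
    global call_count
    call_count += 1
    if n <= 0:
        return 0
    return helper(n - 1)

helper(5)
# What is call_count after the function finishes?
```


helper(5) calls helper(4) calls ... calls helper(0)
Total calls: 5 + 1 (for base case) = 6


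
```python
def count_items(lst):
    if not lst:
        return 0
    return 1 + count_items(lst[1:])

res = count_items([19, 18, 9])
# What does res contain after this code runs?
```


count_items([19, 18, 9])
= 1 + count_items([18, 9])
= 1 + 1 + count_items([9])
= 1 + 1 + 1 + count_items([])
= 1 + 1 + 1 + 0
= 3


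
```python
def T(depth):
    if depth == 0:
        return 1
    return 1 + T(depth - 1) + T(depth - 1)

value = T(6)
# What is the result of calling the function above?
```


T(6)
= 1 + T(5) + T(5)
= 1 + 2 * T(5)
T(k) = 2^(k+1) - 1
T(0) = 1
T(1) = 3
T(2) = 7
T(3) = 15
T(4) = 31
T(6) = 2^7 - 1 = 127


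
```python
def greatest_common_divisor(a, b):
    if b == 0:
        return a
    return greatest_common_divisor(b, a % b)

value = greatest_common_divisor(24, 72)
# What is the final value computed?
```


greatest_common_divisor(24, 72)
= greatest_common_divisor(72, 24 % 72) = greatest_common_divisor(72, 24)
= greatest_common_divisor(24, 72 % 24) = greatest_common_divisor(24, 0)
b == 0, return a = 24


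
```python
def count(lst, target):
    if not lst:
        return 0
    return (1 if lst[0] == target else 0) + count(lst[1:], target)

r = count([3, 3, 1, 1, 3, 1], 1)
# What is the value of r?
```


count([3, 3, 1, 1, 3, 1], 1)
lst[0]=3 != 1: 0 + count([3, 1, 1, 3, 1], 1)
lst[0]=3 != 1: 0 + count([1, 1, 3, 1], 1)
lst[0]=1 == 1: 1 + count([1, 3, 1], 1)
lst[0]=1 == 1: 1 + count([3, 1], 1)
lst[0]=3 != 1: 0 + count([1], 1)
lst[0]=1 == 1: 1 + count([], 1)
= 3


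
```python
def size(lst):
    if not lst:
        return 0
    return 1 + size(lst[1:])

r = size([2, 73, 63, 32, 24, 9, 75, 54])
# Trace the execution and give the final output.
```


size([2, 73, 63, 32, 24, 9, 75, 54])
= 1 + size([73, 63, 32, 24, 9, 75, 54])
= 1 + 1 + size([63, 32, 24, 9, 75, 54])
= 1 + 1 + 1 + size([32, 24, 9, 75, 54])
= 1 + 1 + 1 + 1 + size([24, 9, 75, 54])
= 1 + 1 + 1 + 1 + 1 + size([9, 75, 54])
= 1 + 1 + 1 + 1 + 1 + 1 + size([75, 54])
= 1 + 1 + 1 + 1 + 1 + 1 + 1 + size([54])
= 1 + 1 + 1 + 1 + 1 + 1 + 1 + 1 + size([])
= 1 + 1 + 1 + 1 + 1 + 1 + 1 + 1 + 0
= 8


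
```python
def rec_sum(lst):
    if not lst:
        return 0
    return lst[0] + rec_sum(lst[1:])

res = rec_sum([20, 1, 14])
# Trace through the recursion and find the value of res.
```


rec_sum([20, 1, 14])
= 20 + rec_sum([1, 14])
= 20 + 1 + rec_sum([14])
= 20 + 1 + 14 + rec_sum([])
= 20 + 1 + 14 + 0
= 35


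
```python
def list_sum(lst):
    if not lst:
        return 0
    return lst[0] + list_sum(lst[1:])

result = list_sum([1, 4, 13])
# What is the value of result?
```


list_sum([1, 4, 13])
= 1 + list_sum([4, 13])
= 1 + 4 + list_sum([13])
= 1 + 4 + 13 + list_sum([])
= 1 + 4 + 13 + 0
= 18


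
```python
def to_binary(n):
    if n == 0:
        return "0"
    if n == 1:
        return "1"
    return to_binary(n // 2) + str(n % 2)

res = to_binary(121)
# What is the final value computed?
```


to_binary(121)
= to_binary(60) + "1"
= to_binary(30) + "0" + "1"
= to_binary(15) + "0" + "0" + "1"
= to_binary(7) + "1" + "0" + "0" + "1"
= to_binary(3) + "1" + "1" + "0" + "0" + "1"
= to_binary(1) + "1" + "1" + "1" + "0" + "0" + "1"
= "1" + "1" + "1" + "1" + "0" + "0" + "1"
= "1111001"


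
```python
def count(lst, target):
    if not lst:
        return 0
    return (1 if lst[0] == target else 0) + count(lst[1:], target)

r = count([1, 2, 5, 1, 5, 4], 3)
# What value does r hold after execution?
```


count([1, 2, 5, 1, 5, 4], 3)
lst[0]=1 != 3: 0 + count([2, 5, 1, 5, 4], 3)
lst[0]=2 != 3: 0 + count([5, 1, 5, 4], 3)
lst[0]=5 != 3: 0 + count([1, 5, 4], 3)
lst[0]=1 != 3: 0 + count([5, 4], 3)
lst[0]=5 != 3: 0 + count([4], 3)
lst[0]=4 != 3: 0 + count([], 3)
= 0


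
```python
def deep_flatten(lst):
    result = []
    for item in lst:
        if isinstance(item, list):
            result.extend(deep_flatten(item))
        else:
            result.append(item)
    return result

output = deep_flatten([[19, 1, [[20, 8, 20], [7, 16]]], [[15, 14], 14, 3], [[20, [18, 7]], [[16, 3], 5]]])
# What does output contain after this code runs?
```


deep_flatten([[19, 1, [[20, 8, 20], [7, 16]]], [[15, 14], 14, 3], [[20, [18, 7]], [[16, 3], 5]]])
Processing each element:
  [19, 1, [[20, 8, 20], [7, 16]]] is a list -> deep_flatten recursively -> [19, 1, 20, 8, 20, 7, 16]
  [[15, 14], 14, 3] is a list -> deep_flatten recursively -> [15, 14, 14, 3]
  [[20, [18, 7]], [[16, 3], 5]] is a list -> deep_flatten recursively -> [20, 18, 7, 16, 3, 5]
= [19, 1, 20, 8, 20, 7, 16, 15, 14, 14, 3, 20, 18, 7, 16, 3, 5]


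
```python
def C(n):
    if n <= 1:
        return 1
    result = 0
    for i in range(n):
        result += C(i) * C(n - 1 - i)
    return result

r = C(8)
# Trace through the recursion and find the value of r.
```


C(8)
= sum of C(i) * C(8-1-i) for i in 0..7
First compute sub-values bottom-up:
  C(0) = 1, C(1) = 1
  C(2) = 1*1 + 1*1 = 2
  C(3) = 1*2 + 1*1 + 2*1 = 5
  C(4) = 1*5 + 1*2 + 2*1 + 5*1 = 14
  C(5) = 1*14 + 1*5 + 2*2 + 5*1 + 14*1 = 42
  C(6) = 1*42 + 1*14 + 2*5 + 5*2 + 14*1 + 42*1 = 132
  C(7) = 1*132 + 1*42 + 2*14 + 5*5 + 14*2 + 42*1 + 132*1 = 429
Now C(8):
  C(0)*C(7) = 1*429 = 429
  C(1)*C(6) = 1*132 = 132
  C(2)*C(5) = 2*42 = 84
  C(3)*C(4) = 5*14 = 70
  C(4)*C(3) = 14*5 = 70
  C(5)*C(2) = 42*2 = 84
  C(6)*C(1) = 132*1 = 132
  C(7)*C(0) = 429*1 = 429
= 429 + 132 + 84 + 70 + 70 + 84 + 132 + 429
= 1430


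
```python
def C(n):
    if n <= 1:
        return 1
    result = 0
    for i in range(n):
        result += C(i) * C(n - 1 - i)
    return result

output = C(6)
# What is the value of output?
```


C(6)
= sum of C(i) * C(6-1-i) for i in 0..5
First compute sub-values bottom-up:
  C(0) = 1, C(1) = 1
  C(2) = 1*1 + 1*1 = 2
  C(3) = 1*2 + 1*1 + 2*1 = 5
  C(4) = 1*5 + 1*2 + 2*1 + 5*1 = 14
  C(5) = 1*14 + 1*5 + 2*2 + 5*1 + 14*1 = 42
Now C(6):
  C(0)*C(5) = 1*42 = 42
  C(1)*C(4) = 1*14 = 14
  C(2)*C(3) = 2*5 = 10
  C(3)*C(2) = 5*2 = 10
  C(4)*C(1) = 14*1 = 14
  C(5)*C(0) = 42*1 = 42
= 42 + 14 + 10 + 10 + 14 + 42
= 132


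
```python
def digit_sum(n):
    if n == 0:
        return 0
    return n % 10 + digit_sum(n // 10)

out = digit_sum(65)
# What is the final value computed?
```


digit_sum(65)
= 5 + digit_sum(6)
= 5 + 6 + digit_sum(0)
= 5 + 6 + 0
= 11


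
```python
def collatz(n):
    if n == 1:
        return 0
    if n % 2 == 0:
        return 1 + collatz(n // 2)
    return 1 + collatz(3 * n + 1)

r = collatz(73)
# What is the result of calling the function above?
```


collatz(73)
73 is odd -> 3*73+1 = 220 -> collatz(220)
220 is even -> collatz(110)
110 is even -> collatz(55)
55 is odd -> 3*55+1 = 166 -> collatz(166)
166 is even -> collatz(83)
83 is odd -> 3*83+1 = 250 -> collatz(250)
250 is even -> collatz(125)
125 is odd -> 3*125+1 = 376 -> collatz(376)
376 is even -> collatz(188)
188 is even -> collatz(94)
94 is even -> collatz(47)
47 is odd -> 3*47+1 = 142 -> collatz(142)
142 is even -> collatz(71)
71 is odd -> 3*71+1 = 214 -> collatz(214)
214 is even -> collatz(107)
107 is odd -> 3*107+1 = 322 -> collatz(322)
322 is even -> collatz(161)
161 is odd -> 3*161+1 = 484 -> collatz(484)
484 is even -> collatz(242)
242 is even -> collatz(121)
121 is odd -> 3*121+1 = 364 -> collatz(364)
364 is even -> collatz(182)
182 is even -> collatz(91)
91 is odd -> 3*91+1 = 274 -> collatz(274)
274 is even -> collatz(137)
137 is odd -> 3*137+1 = 412 -> collatz(412)
412 is even -> collatz(206)
206 is even -> collatz(103)
103 is odd -> 3*103+1 = 310 -> collatz(310)
310 is even -> collatz(155)
155 is odd -> 3*155+1 = 466 -> collatz(466)
466 is even -> collatz(233)
233 is odd -> 3*233+1 = 700 -> collatz(700)
700 is even -> collatz(350)
350 is even -> collatz(175)
175 is odd -> 3*175+1 = 526 -> collatz(526)
526 is even -> collatz(263)
263 is odd -> 3*263+1 = 790 -> collatz(790)
790 is even -> collatz(395)
395 is odd -> 3*395+1 = 1186 -> collatz(1186)
1186 is even -> collatz(593)
593 is odd -> 3*593+1 = 1780 -> collatz(1780)
1780 is even -> collatz(890)
890 is even -> collatz(445)
445 is odd -> 3*445+1 = 1336 -> collatz(1336)
1336 is even -> collatz(668)
668 is even -> collatz(334)
334 is even -> collatz(167)
167 is odd -> 3*167+1 = 502 -> collatz(502)
502 is even -> collatz(251)
251 is odd -> 3*251+1 = 754 -> collatz(754)
754 is even -> collatz(377)
377 is odd -> 3*377+1 = 1132 -> collatz(1132)
1132 is even -> collatz(566)
566 is even -> collatz(283)
283 is odd -> 3*283+1 = 850 -> collatz(850)
850 is even -> collatz(425)
425 is odd -> 3*425+1 = 1276 -> collatz(1276)
1276 is even -> collatz(638)
638 is even -> collatz(319)
319 is odd -> 3*319+1 = 958 -> collatz(958)
958 is even -> collatz(479)
479 is odd -> 3*479+1 = 1438 -> collatz(1438)
1438 is even -> collatz(719)
719 is odd -> 3*719+1 = 2158 -> collatz(2158)
2158 is even -> collatz(1079)
1079 is odd -> 3*1079+1 = 3238 -> collatz(3238)
3238 is even -> collatz(1619)
1619 is odd -> 3*1619+1 = 4858 -> collatz(4858)
4858 is even -> collatz(2429)
2429 is odd -> 3*2429+1 = 7288 -> collatz(7288)
7288 is even -> collatz(3644)
3644 is even -> collatz(1822)
1822 is even -> collatz(911)
911 is odd -> 3*911+1 = 2734 -> collatz(2734)
2734 is even -> collatz(1367)
1367 is odd -> 3*1367+1 = 4102 -> collatz(4102)
4102 is even -> collatz(2051)
2051 is odd -> 3*2051+1 = 6154 -> collatz(6154)
6154 is even -> collatz(3077)
3077 is odd -> 3*3077+1 = 9232 -> collatz(9232)
9232 is even -> collatz(4616)
4616 is even -> collatz(2308)
2308 is even -> collatz(1154)
1154 is even -> collatz(577)
577 is odd -> 3*577+1 = 1732 -> collatz(1732)
1732 is even -> collatz(866)
866 is even -> collatz(433)
433 is odd -> 3*433+1 = 1300 -> collatz(1300)
1300 is even -> collatz(650)
650 is even -> collatz(325)
325 is odd -> 3*325+1 = 976 -> collatz(976)
976 is even -> collatz(488)
488 is even -> collatz(244)
244 is even -> collatz(122)
122 is even -> collatz(61)
61 is odd -> 3*61+1 = 184 -> collatz(184)
184 is even -> collatz(92)
92 is even -> collatz(46)
46 is even -> collatz(23)
23 is odd -> 3*23+1 = 70 -> collatz(70)
70 is even -> collatz(35)
35 is odd -> 3*35+1 = 106 -> collatz(106)
106 is even -> collatz(53)
53 is odd -> 3*53+1 = 160 -> collatz(160)
160 is even -> collatz(80)
80 is even -> collatz(40)
40 is even -> collatz(20)
20 is even -> collatz(10)
10 is even -> collatz(5)
5 is odd -> 3*5+1 = 16 -> collatz(16)
16 is even -> collatz(8)
8 is even -> collatz(4)
4 is even -> collatz(2)
2 is even -> collatz(1)
Reached 1 after 115 steps
= 115


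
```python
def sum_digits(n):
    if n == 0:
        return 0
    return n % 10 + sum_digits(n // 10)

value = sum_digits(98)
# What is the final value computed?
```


sum_digits(98)
= 8 + sum_digits(9)
= 8 + 9 + sum_digits(0)
= 8 + 9 + 0
= 17


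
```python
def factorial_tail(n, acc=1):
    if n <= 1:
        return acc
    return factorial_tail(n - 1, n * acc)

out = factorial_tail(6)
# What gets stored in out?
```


factorial_tail(6, 1)
= factorial_tail(5, 6 * 1) = factorial_tail(5, 6)
= factorial_tail(4, 5 * 6) = factorial_tail(4, 30)
= factorial_tail(3, 4 * 30) = factorial_tail(3, 120)
= factorial_tail(2, 3 * 120) = factorial_tail(2, 360)
= factorial_tail(1, 2 * 360) = factorial_tail(1, 720)
n <= 1, return acc = 720


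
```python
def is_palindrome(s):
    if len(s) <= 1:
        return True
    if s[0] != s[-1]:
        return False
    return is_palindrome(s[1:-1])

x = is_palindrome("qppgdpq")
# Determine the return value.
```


is_palindrome("qppgdpq")
"qppgdpq": s[0]='q' == s[-1]='q' -> is_palindrome("ppgdp")
"ppgdp": s[0]='p' == s[-1]='p' -> is_palindrome("pgd")
"pgd": s[0]='p' != s[-1]='d' -> False
= False


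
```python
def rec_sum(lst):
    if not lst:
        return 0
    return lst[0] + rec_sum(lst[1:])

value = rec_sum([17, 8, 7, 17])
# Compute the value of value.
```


rec_sum([17, 8, 7, 17])
= 17 + rec_sum([8, 7, 17])
= 17 + 8 + rec_sum([7, 17])
= 17 + 8 + 7 + rec_sum([17])
= 17 + 8 + 7 + 17 + rec_sum([])
= 17 + 8 + 7 + 17 + 0
= 49


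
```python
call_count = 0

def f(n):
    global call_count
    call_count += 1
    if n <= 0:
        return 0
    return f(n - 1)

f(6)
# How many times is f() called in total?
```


f(6) calls f(5) calls ... calls f(0)
Total calls: 6 + 1 (for base case) = 7


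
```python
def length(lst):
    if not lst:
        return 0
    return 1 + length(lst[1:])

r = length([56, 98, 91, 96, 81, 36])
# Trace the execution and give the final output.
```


length([56, 98, 91, 96, 81, 36])
= 1 + length([98, 91, 96, 81, 36])
= 1 + 1 + length([91, 96, 81, 36])
= 1 + 1 + 1 + length([96, 81, 36])
= 1 + 1 + 1 + 1 + length([81, 36])
= 1 + 1 + 1 + 1 + 1 + length([36])
= 1 + 1 + 1 + 1 + 1 + 1 + length([])
= 1 + 1 + 1 + 1 + 1 + 1 + 0
= 6


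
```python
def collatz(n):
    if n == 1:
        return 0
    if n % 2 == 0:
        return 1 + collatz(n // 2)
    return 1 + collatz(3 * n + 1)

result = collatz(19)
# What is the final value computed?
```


collatz(19)
19 is odd -> 3*19+1 = 58 -> collatz(58)
58 is even -> collatz(29)
29 is odd -> 3*29+1 = 88 -> collatz(88)
88 is even -> collatz(44)
44 is even -> collatz(22)
22 is even -> collatz(11)
11 is odd -> 3*11+1 = 34 -> collatz(34)
34 is even -> collatz(17)
17 is odd -> 3*17+1 = 52 -> collatz(52)
52 is even -> collatz(26)
26 is even -> collatz(13)
13 is odd -> 3*13+1 = 40 -> collatz(40)
40 is even -> collatz(20)
20 is even -> collatz(10)
10 is even -> collatz(5)
5 is odd -> 3*5+1 = 16 -> collatz(16)
16 is even -> collatz(8)
8 is even -> collatz(4)
4 is even -> collatz(2)
2 is even -> collatz(1)
Reached 1 after 20 steps
= 20


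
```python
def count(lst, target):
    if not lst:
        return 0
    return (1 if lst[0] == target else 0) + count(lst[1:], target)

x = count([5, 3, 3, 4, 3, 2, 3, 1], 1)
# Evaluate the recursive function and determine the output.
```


count([5, 3, 3, 4, 3, 2, 3, 1], 1)
lst[0]=5 != 1: 0 + count([3, 3, 4, 3, 2, 3, 1], 1)
lst[0]=3 != 1: 0 + count([3, 4, 3, 2, 3, 1], 1)
lst[0]=3 != 1: 0 + count([4, 3, 2, 3, 1], 1)
lst[0]=4 != 1: 0 + count([3, 2, 3, 1], 1)
lst[0]=3 != 1: 0 + count([2, 3, 1], 1)
lst[0]=2 != 1: 0 + count([3, 1], 1)
lst[0]=3 != 1: 0 + count([1], 1)
lst[0]=1 == 1: 1 + count([], 1)
= 1


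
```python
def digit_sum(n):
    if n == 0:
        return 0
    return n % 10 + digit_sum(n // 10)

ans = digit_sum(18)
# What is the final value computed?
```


digit_sum(18)
= 8 + digit_sum(1)
= 8 + 1 + digit_sum(0)
= 8 + 1 + 0
= 9


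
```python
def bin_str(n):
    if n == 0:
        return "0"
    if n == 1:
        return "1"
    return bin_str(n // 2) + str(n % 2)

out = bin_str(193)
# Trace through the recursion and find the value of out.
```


bin_str(193)
= bin_str(96) + "1"
= bin_str(48) + "0" + "1"
= bin_str(24) + "0" + "0" + "1"
= bin_str(12) + "0" + "0" + "0" + "1"
= bin_str(6) + "0" + "0" + "0" + "0" + "1"
= bin_str(3) + "0" + "0" + "0" + "0" + "0" + "1"
= bin_str(1) + "1" + "0" + "0" + "0" + "0" + "0" + "1"
= "1" + "1" + "0" + "0" + "0" + "0" + "0" + "1"
= "11000001"


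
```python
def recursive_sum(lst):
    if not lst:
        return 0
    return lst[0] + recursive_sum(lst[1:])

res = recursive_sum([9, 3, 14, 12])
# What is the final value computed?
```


recursive_sum([9, 3, 14, 12])
= 9 + recursive_sum([3, 14, 12])
= 9 + 3 + recursive_sum([14, 12])
= 9 + 3 + 14 + recursive_sum([12])
= 9 + 3 + 14 + 12 + recursive_sum([])
= 9 + 3 + 14 + 12 + 0
= 38


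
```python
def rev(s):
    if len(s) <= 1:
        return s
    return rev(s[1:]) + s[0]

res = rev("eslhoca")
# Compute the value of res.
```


rev("eslhoca")
= rev("slhoca") + "e"
= rev("lhoca") + "s" + "e"
= rev("hoca") + "l" + "s" + "e"
= rev("oca") + "h" + "l" + "s" + "e"
= rev("ca") + "o" + "h" + "l" + "s" + "e"
= rev("a") + "c" + "o" + "h" + "l" + "s" + "e"
= "a" + "c" + "o" + "h" + "l" + "s" + "e"
= "acohlse"


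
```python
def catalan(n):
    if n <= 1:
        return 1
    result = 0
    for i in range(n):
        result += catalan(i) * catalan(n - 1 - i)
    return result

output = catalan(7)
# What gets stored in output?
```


catalan(7)
= sum of catalan(i) * catalan(7-1-i) for i in 0..6
First compute sub-values bottom-up:
  catalan(0) = 1, catalan(1) = 1
  catalan(2) = 1*1 + 1*1 = 2
  catalan(3) = 1*2 + 1*1 + 2*1 = 5
  catalan(4) = 1*5 + 1*2 + 2*1 + 5*1 = 14
  catalan(5) = 1*14 + 1*5 + 2*2 + 5*1 + 14*1 = 42
  catalan(6) = 1*42 + 1*14 + 2*5 + 5*2 + 14*1 + 42*1 = 132
Now catalan(7):
  catalan(0)*catalan(6) = 1*132 = 132
  catalan(1)*catalan(5) = 1*42 = 42
  catalan(2)*catalan(4) = 2*14 = 28
  catalan(3)*catalan(3) = 5*5 = 25
  catalan(4)*catalan(2) = 14*2 = 28
  catalan(5)*catalan(1) = 42*1 = 42
  catalan(6)*catalan(0) = 132*1 = 132
= 132 + 42 + 28 + 25 + 28 + 42 + 132
= 429


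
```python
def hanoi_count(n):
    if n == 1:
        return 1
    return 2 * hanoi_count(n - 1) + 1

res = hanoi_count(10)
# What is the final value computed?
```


hanoi_count(10)
= 2 * hanoi_count(9) + 1
= 2 * (2 * hanoi_count(8) + 1) + 1
= 2 * (2 * (2 * hanoi_count(7) + 1) + 1) + 1
= 2 * (2 * (2 * (2 * hanoi_count(6) + 1) + 1) + 1) + 1
= 2 * (2 * (2 * (2 * (2 * hanoi_count(5) + 1) + 1) + 1) + 1) + 1
= 2 * (2 * (2 * (2 * (2 * (2 * hanoi_count(4) + 1) + 1) + 1) + 1) + 1) + 1
= 2 * (2 * (2 * (2 * (2 * (2 * (2 * hanoi_count(3) + 1) + 1) + 1) + 1) + 1) + 1) + 1
= 2 * (2 * (2 * (2 * (2 * (2 * (2 * (2 * hanoi_count(2) + 1) + 1) + 1) + 1) + 1) + 1) + 1) + 1
= 2 * (2 * (2 * (2 * (2 * (2 * (2 * (2 * (2 * hanoi_count(1) + 1) + 1) + 1) + 1) + 1) + 1) + 1) + 1) + 1
Now compute bottom-up:
hanoi_count(1) = 1
hanoi_count(2) = 2 * 1 + 1 = 3
hanoi_count(3) = 2 * 3 + 1 = 7
hanoi_count(4) = 2 * 7 + 1 = 15
hanoi_count(5) = 2 * 15 + 1 = 31
hanoi_count(6) = 2 * 31 + 1 = 63
hanoi_count(7) = 2 * 63 + 1 = 127
hanoi_count(8) = 2 * 127 + 1 = 255
hanoi_count(9) = 2 * 255 + 1 = 511
hanoi_count(10) = 2 * 511 + 1 = 1023
= 1023


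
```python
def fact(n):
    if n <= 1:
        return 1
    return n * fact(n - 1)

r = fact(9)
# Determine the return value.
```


fact(9)
= 9 * fact(8)
= 9 * 8 * fact(7)
= 9 * 8 * 7 * fact(6)
= 9 * 8 * 7 * 6 * fact(5)
= 9 * 8 * 7 * 6 * 5 * fact(4)
= 9 * 8 * 7 * 6 * 5 * 4 * fact(3)
= 9 * 8 * 7 * 6 * 5 * 4 * 3 * fact(2)
= 9 * 8 * 7 * 6 * 5 * 4 * 3 * 2 * fact(1)
= 9 * 8 * 7 * 6 * 5 * 4 * 3 * 2 * 1
= 362880


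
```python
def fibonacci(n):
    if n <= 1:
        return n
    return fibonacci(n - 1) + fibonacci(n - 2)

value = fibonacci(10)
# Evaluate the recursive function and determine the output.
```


fibonacci(10)
= fibonacci(9) + fibonacci(8)
= (fibonacci(8) + fibonacci(7)) + fibonacci(8)
Computing bottom-up: fibonacci(0)=0, fibonacci(1)=1, fibonacci(2)=1, fibonacci(3)=2, fibonacci(4)=3, fibonacci(5)=5, fibonacci(6)=8, fibonacci(7)=13, fibonacci(8)=21, fibonacci(9)=34, fibonacci(10)=55
= 55


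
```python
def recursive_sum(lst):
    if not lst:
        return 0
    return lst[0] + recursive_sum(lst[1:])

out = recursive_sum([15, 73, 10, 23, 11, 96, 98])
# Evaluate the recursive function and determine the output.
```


recursive_sum([15, 73, 10, 23, 11, 96, 98])
= 15 + recursive_sum([73, 10, 23, 11, 96, 98])
= 15 + 73 + recursive_sum([10, 23, 11, 96, 98])
= 15 + 73 + 10 + recursive_sum([23, 11, 96, 98])
= 15 + 73 + 10 + 23 + recursive_sum([11, 96, 98])
= 15 + 73 + 10 + 23 + 11 + recursive_sum([96, 98])
= 15 + 73 + 10 + 23 + 11 + 96 + recursive_sum([98])
= 15 + 73 + 10 + 23 + 11 + 96 + 98 + recursive_sum([])
= 15 + 73 + 10 + 23 + 11 + 96 + 98 + 0
= 326


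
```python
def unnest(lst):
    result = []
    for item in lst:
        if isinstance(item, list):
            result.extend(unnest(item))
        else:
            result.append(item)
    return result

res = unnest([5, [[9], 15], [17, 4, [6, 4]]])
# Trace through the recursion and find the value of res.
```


unnest([5, [[9], 15], [17, 4, [6, 4]]])
Processing each element:
  5 is not a list -> append 5
  [[9], 15] is a list -> unnest recursively -> [9, 15]
  [17, 4, [6, 4]] is a list -> unnest recursively -> [17, 4, 6, 4]
= [5, 9, 15, 17, 4, 6, 4]


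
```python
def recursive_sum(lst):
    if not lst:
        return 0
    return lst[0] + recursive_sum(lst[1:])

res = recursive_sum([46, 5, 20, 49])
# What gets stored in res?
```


recursive_sum([46, 5, 20, 49])
= 46 + recursive_sum([5, 20, 49])
= 46 + 5 + recursive_sum([20, 49])
= 46 + 5 + 20 + recursive_sum([49])
= 46 + 5 + 20 + 49 + recursive_sum([])
= 46 + 5 + 20 + 49 + 0
= 120


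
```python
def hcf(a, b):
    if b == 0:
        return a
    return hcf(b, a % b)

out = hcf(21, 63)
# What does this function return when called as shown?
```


hcf(21, 63)
= hcf(63, 21 % 63) = hcf(63, 21)
= hcf(21, 63 % 21) = hcf(21, 0)
b == 0, return a = 21


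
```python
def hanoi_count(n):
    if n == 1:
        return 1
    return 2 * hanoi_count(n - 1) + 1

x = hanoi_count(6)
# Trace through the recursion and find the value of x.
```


hanoi_count(6)
= 2 * hanoi_count(5) + 1
= 2 * (2 * hanoi_count(4) + 1) + 1
= 2 * (2 * (2 * hanoi_count(3) + 1) + 1) + 1
= 2 * (2 * (2 * (2 * hanoi_count(2) + 1) + 1) + 1) + 1
= 2 * (2 * (2 * (2 * (2 * hanoi_count(1) + 1) + 1) + 1) + 1) + 1
Now compute bottom-up:
hanoi_count(1) = 1
hanoi_count(2) = 2 * 1 + 1 = 3
hanoi_count(3) = 2 * 3 + 1 = 7
hanoi_count(4) = 2 * 7 + 1 = 15
hanoi_count(5) = 2 * 15 + 1 = 31
hanoi_count(6) = 2 * 31 + 1 = 63
= 63


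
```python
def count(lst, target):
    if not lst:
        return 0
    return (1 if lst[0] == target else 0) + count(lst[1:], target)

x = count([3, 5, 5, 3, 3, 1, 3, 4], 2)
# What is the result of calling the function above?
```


count([3, 5, 5, 3, 3, 1, 3, 4], 2)
lst[0]=3 != 2: 0 + count([5, 5, 3, 3, 1, 3, 4], 2)
lst[0]=5 != 2: 0 + count([5, 3, 3, 1, 3, 4], 2)
lst[0]=5 != 2: 0 + count([3, 3, 1, 3, 4], 2)
lst[0]=3 != 2: 0 + count([3, 1, 3, 4], 2)
lst[0]=3 != 2: 0 + count([1, 3, 4], 2)
lst[0]=1 != 2: 0 + count([3, 4], 2)
lst[0]=3 != 2: 0 + count([4], 2)
lst[0]=4 != 2: 0 + count([], 2)
= 0


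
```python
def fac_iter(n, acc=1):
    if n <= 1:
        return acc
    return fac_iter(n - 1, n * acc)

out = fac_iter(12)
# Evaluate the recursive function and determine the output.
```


fac_iter(12, 1)
= fac_iter(11, 12 * 1) = fac_iter(11, 12)
= fac_iter(10, 11 * 12) = fac_iter(10, 132)
= fac_iter(9, 10 * 132) = fac_iter(9, 1320)
= fac_iter(8, 9 * 1320) = fac_iter(8, 11880)
= fac_iter(7, 8 * 11880) = fac_iter(7, 95040)
= fac_iter(6, 7 * 95040) = fac_iter(6, 665280)
= fac_iter(5, 6 * 665280) = fac_iter(5, 3991680)
= fac_iter(4, 5 * 3991680) = fac_iter(4, 19958400)
= fac_iter(3, 4 * 19958400) = fac_iter(3, 79833600)
= fac_iter(2, 3 * 79833600) = fac_iter(2, 239500800)
= fac_iter(1, 2 * 239500800) = fac_iter(1, 479001600)
n <= 1, return acc = 479001600


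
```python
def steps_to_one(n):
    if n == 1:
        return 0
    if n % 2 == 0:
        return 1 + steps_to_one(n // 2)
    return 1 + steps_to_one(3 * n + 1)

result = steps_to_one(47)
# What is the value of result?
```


steps_to_one(47)
47 is odd -> 3*47+1 = 142 -> steps_to_one(142)
142 is even -> steps_to_one(71)
71 is odd -> 3*71+1 = 214 -> steps_to_one(214)
214 is even -> steps_to_one(107)
107 is odd -> 3*107+1 = 322 -> steps_to_one(322)
322 is even -> steps_to_one(161)
161 is odd -> 3*161+1 = 484 -> steps_to_one(484)
484 is even -> steps_to_one(242)
242 is even -> steps_to_one(121)
121 is odd -> 3*121+1 = 364 -> steps_to_one(364)
364 is even -> steps_to_one(182)
182 is even -> steps_to_one(91)
91 is odd -> 3*91+1 = 274 -> steps_to_one(274)
274 is even -> steps_to_one(137)
137 is odd -> 3*137+1 = 412 -> steps_to_one(412)
412 is even -> steps_to_one(206)
206 is even -> steps_to_one(103)
103 is odd -> 3*103+1 = 310 -> steps_to_one(310)
310 is even -> steps_to_one(155)
155 is odd -> 3*155+1 = 466 -> steps_to_one(466)
466 is even -> steps_to_one(233)
233 is odd -> 3*233+1 = 700 -> steps_to_one(700)
700 is even -> steps_to_one(350)
350 is even -> steps_to_one(175)
175 is odd -> 3*175+1 = 526 -> steps_to_one(526)
526 is even -> steps_to_one(263)
263 is odd -> 3*263+1 = 790 -> steps_to_one(790)
790 is even -> steps_to_one(395)
395 is odd -> 3*395+1 = 1186 -> steps_to_one(1186)
1186 is even -> steps_to_one(593)
593 is odd -> 3*593+1 = 1780 -> steps_to_one(1780)
1780 is even -> steps_to_one(890)
890 is even -> steps_to_one(445)
445 is odd -> 3*445+1 = 1336 -> steps_to_one(1336)
1336 is even -> steps_to_one(668)
668 is even -> steps_to_one(334)
334 is even -> steps_to_one(167)
167 is odd -> 3*167+1 = 502 -> steps_to_one(502)
502 is even -> steps_to_one(251)
251 is odd -> 3*251+1 = 754 -> steps_to_one(754)
754 is even -> steps_to_one(377)
377 is odd -> 3*377+1 = 1132 -> steps_to_one(1132)
1132 is even -> steps_to_one(566)
566 is even -> steps_to_one(283)
283 is odd -> 3*283+1 = 850 -> steps_to_one(850)
850 is even -> steps_to_one(425)
425 is odd -> 3*425+1 = 1276 -> steps_to_one(1276)
1276 is even -> steps_to_one(638)
638 is even -> steps_to_one(319)
319 is odd -> 3*319+1 = 958 -> steps_to_one(958)
958 is even -> steps_to_one(479)
479 is odd -> 3*479+1 = 1438 -> steps_to_one(1438)
1438 is even -> steps_to_one(719)
719 is odd -> 3*719+1 = 2158 -> steps_to_one(2158)
2158 is even -> steps_to_one(1079)
1079 is odd -> 3*1079+1 = 3238 -> steps_to_one(3238)
3238 is even -> steps_to_one(1619)
1619 is odd -> 3*1619+1 = 4858 -> steps_to_one(4858)
4858 is even -> steps_to_one(2429)
2429 is odd -> 3*2429+1 = 7288 -> steps_to_one(7288)
7288 is even -> steps_to_one(3644)
3644 is even -> steps_to_one(1822)
1822 is even -> steps_to_one(911)
911 is odd -> 3*911+1 = 2734 -> steps_to_one(2734)
2734 is even -> steps_to_one(1367)
1367 is odd -> 3*1367+1 = 4102 -> steps_to_one(4102)
4102 is even -> steps_to_one(2051)
2051 is odd -> 3*2051+1 = 6154 -> steps_to_one(6154)
6154 is even -> steps_to_one(3077)
3077 is odd -> 3*3077+1 = 9232 -> steps_to_one(9232)
9232 is even -> steps_to_one(4616)
4616 is even -> steps_to_one(2308)
2308 is even -> steps_to_one(1154)
1154 is even -> steps_to_one(577)
577 is odd -> 3*577+1 = 1732 -> steps_to_one(1732)
1732 is even -> steps_to_one(866)
866 is even -> steps_to_one(433)
433 is odd -> 3*433+1 = 1300 -> steps_to_one(1300)
1300 is even -> steps_to_one(650)
650 is even -> steps_to_one(325)
325 is odd -> 3*325+1 = 976 -> steps_to_one(976)
976 is even -> steps_to_one(488)
488 is even -> steps_to_one(244)
244 is even -> steps_to_one(122)
122 is even -> steps_to_one(61)
61 is odd -> 3*61+1 = 184 -> steps_to_one(184)
184 is even -> steps_to_one(92)
92 is even -> steps_to_one(46)
46 is even -> steps_to_one(23)
23 is odd -> 3*23+1 = 70 -> steps_to_one(70)
70 is even -> steps_to_one(35)
35 is odd -> 3*35+1 = 106 -> steps_to_one(106)
106 is even -> steps_to_one(53)
53 is odd -> 3*53+1 = 160 -> steps_to_one(160)
160 is even -> steps_to_one(80)
80 is even -> steps_to_one(40)
40 is even -> steps_to_one(20)
20 is even -> steps_to_one(10)
10 is even -> steps_to_one(5)
5 is odd -> 3*5+1 = 16 -> steps_to_one(16)
16 is even -> steps_to_one(8)
8 is even -> steps_to_one(4)
4 is even -> steps_to_one(2)
2 is even -> steps_to_one(1)
Reached 1 after 104 steps
= 104


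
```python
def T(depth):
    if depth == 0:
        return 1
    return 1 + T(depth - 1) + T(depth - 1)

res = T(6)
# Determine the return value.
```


T(6)
= 1 + T(5) + T(5)
= 1 + 2 * T(5)
T(k) = 2^(k+1) - 1
T(0) = 1
T(1) = 3
T(2) = 7
T(3) = 15
T(4) = 31
T(6) = 2^7 - 1 = 127


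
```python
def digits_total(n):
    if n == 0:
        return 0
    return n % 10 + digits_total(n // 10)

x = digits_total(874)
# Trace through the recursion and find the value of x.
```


digits_total(874)
= 4 + digits_total(87)
= 4 + 7 + digits_total(8)
= 4 + 7 + 8 + digits_total(0)
= 4 + 7 + 8 + 0
= 19


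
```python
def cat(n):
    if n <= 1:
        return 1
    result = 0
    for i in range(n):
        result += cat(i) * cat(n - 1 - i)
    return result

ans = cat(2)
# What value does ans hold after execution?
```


cat(2)
= sum of cat(i) * cat(2-1-i) for i in 0..1
  cat(0)*cat(1) = 1*1 = 1
  cat(1)*cat(0) = 1*1 = 1
= 1 + 1
= 2


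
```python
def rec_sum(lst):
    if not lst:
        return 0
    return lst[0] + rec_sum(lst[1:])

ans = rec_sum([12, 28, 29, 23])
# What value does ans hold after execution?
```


rec_sum([12, 28, 29, 23])
= 12 + rec_sum([28, 29, 23])
= 12 + 28 + rec_sum([29, 23])
= 12 + 28 + 29 + rec_sum([23])
= 12 + 28 + 29 + 23 + rec_sum([])
= 12 + 28 + 29 + 23 + 0
= 92


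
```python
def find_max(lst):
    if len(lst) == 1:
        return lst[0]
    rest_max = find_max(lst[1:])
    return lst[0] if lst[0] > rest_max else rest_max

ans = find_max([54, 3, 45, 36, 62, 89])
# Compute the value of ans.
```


find_max([54, 3, 45, 36, 62, 89])
= compare 54 with find_max([3, 45, 36, 62, 89])
= compare 3 with find_max([45, 36, 62, 89])
= compare 45 with find_max([36, 62, 89])
= compare 36 with find_max([62, 89])
= compare 62 with find_max([89])
Base: find_max([89]) = 89
compare 62 with 89: max = 89
compare 36 with 89: max = 89
compare 45 with 89: max = 89
compare 3 with 89: max = 89
compare 54 with 89: max = 89
= 89


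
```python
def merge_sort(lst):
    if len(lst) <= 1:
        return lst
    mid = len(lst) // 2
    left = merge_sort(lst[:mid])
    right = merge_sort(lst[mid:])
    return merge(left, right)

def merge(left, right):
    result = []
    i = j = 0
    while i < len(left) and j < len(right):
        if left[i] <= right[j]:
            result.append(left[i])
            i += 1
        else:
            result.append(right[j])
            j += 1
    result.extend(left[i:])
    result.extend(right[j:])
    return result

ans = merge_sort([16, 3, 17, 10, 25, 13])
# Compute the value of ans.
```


merge_sort([16, 3, 17, 10, 25, 13])
Split into [16, 3, 17] and [10, 25, 13]
Left sorted: [3, 16, 17]
Right sorted: [10, 13, 25]
Merge [3, 16, 17] and [10, 13, 25]
= [3, 10, 13, 16, 17, 25]


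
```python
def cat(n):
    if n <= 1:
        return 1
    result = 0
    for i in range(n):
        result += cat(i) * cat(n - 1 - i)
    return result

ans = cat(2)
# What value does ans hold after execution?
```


cat(2)
= sum of cat(i) * cat(2-1-i) for i in 0..1
  cat(0)*cat(1) = 1*1 = 1
  cat(1)*cat(0) = 1*1 = 1
= 1 + 1
= 2


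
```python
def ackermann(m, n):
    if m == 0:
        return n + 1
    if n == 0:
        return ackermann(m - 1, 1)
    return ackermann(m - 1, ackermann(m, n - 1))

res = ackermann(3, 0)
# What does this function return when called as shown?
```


ackermann(3, 0)
n == 0: return ackermann(2, 1)
= ackermann(2, 1) = 5
= 5


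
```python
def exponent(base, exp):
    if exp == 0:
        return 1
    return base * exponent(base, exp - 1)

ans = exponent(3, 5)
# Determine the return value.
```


exponent(3, 5)
= 3 * exponent(3, 4)
= 3 * 3 * exponent(3, 3)
= 3 * 3 * 3 * exponent(3, 2)
= 3 * 3 * 3 * 3 * exponent(3, 1)
= 3 * 3 * 3 * 3 * 3 * exponent(3, 0)
= 3 * 3 * 3 * 3 * 3 * 1
= 243


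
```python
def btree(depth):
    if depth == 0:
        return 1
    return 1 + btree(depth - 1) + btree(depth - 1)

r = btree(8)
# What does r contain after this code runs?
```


btree(8)
= 1 + btree(7) + btree(7)
= 1 + 2 * btree(7)
btree(k) = 2^(k+1) - 1
btree(0) = 1
btree(1) = 3
btree(2) = 7
btree(3) = 15
btree(4) = 31
btree(8) = 2^9 - 1 = 511


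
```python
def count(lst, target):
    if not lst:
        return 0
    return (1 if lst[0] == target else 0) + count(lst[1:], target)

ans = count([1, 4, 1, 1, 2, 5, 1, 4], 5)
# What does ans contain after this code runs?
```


count([1, 4, 1, 1, 2, 5, 1, 4], 5)
lst[0]=1 != 5: 0 + count([4, 1, 1, 2, 5, 1, 4], 5)
lst[0]=4 != 5: 0 + count([1, 1, 2, 5, 1, 4], 5)
lst[0]=1 != 5: 0 + count([1, 2, 5, 1, 4], 5)
lst[0]=1 != 5: 0 + count([2, 5, 1, 4], 5)
lst[0]=2 != 5: 0 + count([5, 1, 4], 5)
lst[0]=5 == 5: 1 + count([1, 4], 5)
lst[0]=1 != 5: 0 + count([4], 5)
lst[0]=4 != 5: 0 + count([], 5)
= 1
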